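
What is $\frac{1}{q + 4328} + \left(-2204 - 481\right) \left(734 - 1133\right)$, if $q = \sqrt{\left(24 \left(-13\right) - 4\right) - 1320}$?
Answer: $\frac{5017294897157}{4683305} - \frac{i \sqrt{409}}{9366610} \approx 1.0713 \cdot 10^{6} - 2.1591 \cdot 10^{-6} i$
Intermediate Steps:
$q = 2 i \sqrt{409}$ ($q = \sqrt{\left(-312 - 4\right) - 1320} = \sqrt{-316 - 1320} = \sqrt{-1636} = 2 i \sqrt{409} \approx 40.448 i$)
$\frac{1}{q + 4328} + \left(-2204 - 481\right) \left(734 - 1133\right) = \frac{1}{2 i \sqrt{409} + 4328} + \left(-2204 - 481\right) \left(734 - 1133\right) = \frac{1}{4328 + 2 i \sqrt{409}} - -1071315 = \frac{1}{4328 + 2 i \sqrt{409}} + 1071315 = 1071315 + \frac{1}{4328 + 2 i \sqrt{409}}$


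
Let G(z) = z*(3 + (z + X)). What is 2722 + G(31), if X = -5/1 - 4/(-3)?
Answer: 10987/3 ≈ 3662.3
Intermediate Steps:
X = -11/3 (X = -5*1 - 4*(-⅓) = -5 + 4/3 = -11/3 ≈ -3.6667)
G(z) = z*(-⅔ + z) (G(z) = z*(3 + (z - 11/3)) = z*(3 + (-11/3 + z)) = z*(-⅔ + z))
2722 + G(31) = 2722 + (⅓)*31*(-2 + 3*31) = 2722 + (⅓)*31*(-2 + 93) = 2722 + (⅓)*31*91 = 2722 + 2821/3 = 10987/3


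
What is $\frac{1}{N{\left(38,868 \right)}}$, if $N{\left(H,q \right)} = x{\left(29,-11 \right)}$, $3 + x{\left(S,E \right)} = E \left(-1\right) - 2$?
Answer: $\frac{1}{6} \approx 0.16667$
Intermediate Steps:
$x{\left(S,E \right)} = -5 - E$ ($x{\left(S,E \right)} = -3 + \left(E \left(-1\right) - 2\right) = -3 - \left(2 + E\right) = -5 - E$)
$N{\left(H,q \right)} = 6$ ($N{\left(H,q \right)} = -5 - -11 = -5 + 11 = 6$)
$\frac{1}{N{\left(38,868 \right)}} = \frac{1}{6}$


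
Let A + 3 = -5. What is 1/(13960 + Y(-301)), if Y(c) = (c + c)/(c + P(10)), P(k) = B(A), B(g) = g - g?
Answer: 1/13962 ≈ 7.1623e-5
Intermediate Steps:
A = -8 (A = -3 - 5 = -8)
B(g) = 0
P(k) = 0
Y(c) = 2 (Y(c) = (c + c)/(c + 0) = (2*c)/c = 2)
1/(13960 + Y(-301)) = 1/(13960 + 2) = 1/13962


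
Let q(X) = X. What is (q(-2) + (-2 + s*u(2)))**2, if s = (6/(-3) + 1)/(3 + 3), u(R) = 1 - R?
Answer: 529/36 ≈ 14.694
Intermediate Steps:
s = -1/6 (s = (6*(-1/3) + 1)/6 = (-2 + 1)*(1/6) = -1*1/6 = -1/6 ≈ -0.16667)
(q(-2) + (-2 + s*u(2)))**2 = (-2 + (-2 - (1 - 1*2)/6))**2 = (-2 + (-2 - (1 - 2)/6))**2 = (-2 + (-2 - 1/6*(-1)))**2 = (-2 + (-2 + 1/6))**2 = (-2 - 11/6)**2 = (-23/6)**2 = 529/36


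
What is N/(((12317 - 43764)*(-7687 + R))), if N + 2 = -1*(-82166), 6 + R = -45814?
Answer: 2004/41039869 ≈ 4.8831e-5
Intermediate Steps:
R = -45820 (R = -6 - 45814 = -45820)
N = 82164 (N = -2 - 1*(-82166) = -2 + 82166 = 82164)
N/(((12317 - 43764)*(-7687 + R))) = 82164/(((12317 - 43764)*(-7687 - 45820))) = 82164/((-31447*(-53507))) = 82164/1682634629 = 82164*(1/1682634629) = 2004/41039869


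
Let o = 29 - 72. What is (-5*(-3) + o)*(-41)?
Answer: 1148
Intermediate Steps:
o = -43
(-5*(-3) + o)*(-41) = (-5*(-3) - 43)*(-41) = (15 - 43)*(-41) = -28*(-41) = 1148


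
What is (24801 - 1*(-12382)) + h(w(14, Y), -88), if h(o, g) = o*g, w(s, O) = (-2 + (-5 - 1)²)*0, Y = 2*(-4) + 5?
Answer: 37183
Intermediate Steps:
Y = -3 (Y = -8 + 5 = -3)
w(s, O) = 0 (w(s, O) = (-2 + (-6)²)*0 = (-2 + 36)*0 = 34*0 = 0)
h(o, g) = g*o
(24801 - 1*(-12382)) + h(w(14, Y), -88) = (24801 - 1*(-12382)) - 88*0 = (24801 + 12382) + 0 = 37183 + 0 = 37183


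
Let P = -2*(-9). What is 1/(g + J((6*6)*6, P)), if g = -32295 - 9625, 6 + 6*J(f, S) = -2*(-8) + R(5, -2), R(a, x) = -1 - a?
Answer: -3/125758 ≈ -2.3855e-5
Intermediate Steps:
P = 18
J(f, S) = ⅔ (J(f, S) = -1 + (-2*(-8) + (-1 - 1*5))/6 = -1 + (16 + (-1 - 5))/6 = -1 + (16 - 6)/6 = -1 + (⅙)*10 = -1 + 5/3 = ⅔)
g = -41920
1/(g + J((6*6)*6, P)) = 1/(-41920 + ⅔) = 1/(-125758/3) = -3/125758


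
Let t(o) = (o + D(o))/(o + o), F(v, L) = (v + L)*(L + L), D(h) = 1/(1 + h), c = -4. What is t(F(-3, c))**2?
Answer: 10195249/40755456 ≈ 0.25016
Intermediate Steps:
F(v, L) = 2*L*(L + v) (F(v, L) = (L + v)*(2*L) = 2*L*(L + v))
t(o) = (o + 1/(1 + o))/(2*o) (t(o) = (o + 1/(1 + o))/(o + o) = (o + 1/(1 + o))/((2*o)) = (o + 1/(1 + o))*(1/(2*o)) = (o + 1/(1 + o))/(2*o))
t(F(-3, c))**2 = ((1 + (2*(-4)*(-4 - 3))*(1 + 2*(-4)*(-4 - 3)))/(2*((2*(-4)*(-4 - 3)))*(1 + 2*(-4)*(-4 - 3))))**2 = ((1 + (2*(-4)*(-7))*(1 + 2*(-4)*(-7)))/(2*((2*(-4)*(-7)))*(1 + 2*(-4)*(-7))))**2 = ((1/2)*(1 + 56*(1 + 56))/(56*(1 + 56)))**2 = ((1/2)*(1/56)*(1 + 56*57)/57)**2 = ((1/2)*(1/56)*(1/57)*(1 + 3192))**2 = ((1/2)*(1/56)*(1/57)*3193)**2 = (3193/6384)**2 = 10195249/40755456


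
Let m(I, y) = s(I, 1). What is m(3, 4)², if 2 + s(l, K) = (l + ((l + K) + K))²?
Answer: 3844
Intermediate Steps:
s(l, K) = -2 + (2*K + 2*l)² (s(l, K) = -2 + (l + ((l + K) + K))² = -2 + (l + ((K + l) + K))² = -2 + (l + (l + 2*K))² = -2 + (2*K + 2*l)²)
m(I, y) = -2 + 4*(1 + I)²
m(3, 4)² = (-2 + 4*(1 + 3)²)² = (-2 + 4*4²)² = (-2 + 4*16)² = (-2 + 64)² = 62² = 3844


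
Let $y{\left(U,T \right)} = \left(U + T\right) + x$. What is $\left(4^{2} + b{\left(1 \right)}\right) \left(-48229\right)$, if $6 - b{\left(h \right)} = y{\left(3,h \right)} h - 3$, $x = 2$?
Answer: $-916351$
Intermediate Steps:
$y{\left(U,T \right)} = 2 + T + U$ ($y{\left(U,T \right)} = \left(U + T\right) + 2 = \left(T + U\right) + 2 = 2 + T + U$)
$b{\left(h \right)} = 9 - h \left(5 + h\right)$ ($b{\left(h \right)} = 6 - \left(\left(2 + h + 3\right) h - 3\right) = 6 - \left(\left(5 + h\right) h - 3\right) = 6 - \left(h \left(5 + h\right) - 3\right) = 6 - \left(-3 + h \left(5 + h\right)\right) = 9 - h \left(5 + h\right)$)
$\left(4^{2} + b{\left(1 \right)}\right) \left(-48229\right) = \left(4^{2} + \left(9 - 1 \left(5 + 1\right)\right)\right) \left(-48229\right) = \left(16 + \left(9 - 1 \cdot 6\right)\right) \left(-48229\right) = \left(16 + \left(9 - 6\right)\right) \left(-48229\right) = \left(16 + 3\right) \left(-48229\right) = 19 \left(-48229\right) = -916351$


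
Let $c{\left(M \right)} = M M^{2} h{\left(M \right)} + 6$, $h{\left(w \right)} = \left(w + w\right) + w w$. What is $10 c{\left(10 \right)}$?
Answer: $1200060$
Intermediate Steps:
$h{\left(w \right)} = w^{2} + 2 w$ ($h{\left(w \right)} = 2 w + w^{2} = w^{2} + 2 w$)
$c{\left(M \right)} = 6 + M^{4} \left(2 + M\right)$ ($c{\left(M \right)} = M M^{2} M \left(2 + M\right) + 6 = M^{3} M \left(2 + M\right) + 6 = M^{4} \left(2 + M\right) + 6 = 6 + M^{4} \left(2 + M\right)$)
$10 c{\left(10 \right)} = 10 \left(6 + 10^{4} \left(2 + 10\right)\right) = 10 \left(6 + 10000 \cdot 12\right) = 10 \left(6 + 120000\right) = 10 \cdot 120006 = 1200060$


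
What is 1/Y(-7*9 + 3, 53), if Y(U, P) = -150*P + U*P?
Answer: -1/11130 ≈ -8.9847e-5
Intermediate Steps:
Y(U, P) = -150*P + P*U
1/Y(-7*9 + 3, 53) = 1/(53*(-150 + (-7*9 + 3))) = 1/(53*(-150 + (-63 + 3))) = 1/(53*(-150 - 60)) = 1/(53*(-210)) = 1/(-11130) = -1/11130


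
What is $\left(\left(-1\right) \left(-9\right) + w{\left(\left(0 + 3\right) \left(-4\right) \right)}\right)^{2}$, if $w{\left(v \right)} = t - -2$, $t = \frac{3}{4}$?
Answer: $\frac{2209}{16} \approx 138.06$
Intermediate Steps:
$t = \frac{3}{4}$ ($t = 3 \cdot \frac{1}{4} = \frac{3}{4} \approx 0.75$)
$w{\left(v \right)} = \frac{11}{4}$ ($w{\left(v \right)} = \frac{3}{4} - -2 = \frac{3}{4} + 2 = \frac{11}{4}$)
$\left(\left(-1\right) \left(-9\right) + w{\left(\left(0 + 3\right) \left(-4\right) \right)}\right)^{2} = \left(\left(-1\right) \left(-9\right) + \frac{11}{4}\right)^{2} = \left(9 + \frac{11}{4}\right)^{2} = \left(\frac{47}{4}\right)^{2} = \frac{2209}{16}$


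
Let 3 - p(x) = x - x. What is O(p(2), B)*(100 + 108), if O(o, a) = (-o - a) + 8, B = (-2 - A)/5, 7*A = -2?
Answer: 38896/35 ≈ 1111.3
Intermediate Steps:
A = -2/7 (A = (⅐)*(-2) = -2/7 ≈ -0.28571)
p(x) = 3 (p(x) = 3 - (x - x) = 3 - 1*0 = 3 + 0 = 3)
B = -12/35 (B = (-2 - 1*(-2/7))/5 = (-2 + 2/7)*(⅕) = -12/7*⅕ = -12/35 ≈ -0.34286)
O(o, a) = 8 - a - o (O(o, a) = (-a - o) + 8 = 8 - a - o)
O(p(2), B)*(100 + 108) = (8 - 1*(-12/35) - 1*3)*(100 + 108) = (8 + 12/35 - 3)*208 = (187/35)*208 = 38896/35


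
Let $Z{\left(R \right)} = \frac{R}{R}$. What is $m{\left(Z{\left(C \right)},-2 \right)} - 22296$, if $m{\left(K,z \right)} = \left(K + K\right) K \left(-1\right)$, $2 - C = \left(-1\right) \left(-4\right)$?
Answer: $-22298$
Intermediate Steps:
$C = -2$ ($C = 2 - \left(-1\right) \left(-4\right) = 2 - 4 = -2$)
$Z{\left(R \right)} = 1$
$m{\left(K,z \right)} = - 2 K^{2}$ ($m{\left(K,z \right)} = 2 K K \left(-1\right) = 2 K^{2} \left(-1\right) = - 2 K^{2}$)
$m{\left(Z{\left(C \right)},-2 \right)} - 22296 = - 2 \cdot 1^{2} - 22296 = \left(-2\right) 1 - 22296 = -2 - 22296 = -22298$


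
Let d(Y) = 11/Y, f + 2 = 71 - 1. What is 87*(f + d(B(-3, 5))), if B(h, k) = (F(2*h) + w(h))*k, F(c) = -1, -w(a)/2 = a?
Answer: 148857/25 ≈ 5954.3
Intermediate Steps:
w(a) = -2*a
f = 68 (f = -2 + (71 - 1) = -2 + 70 = 68)
B(h, k) = k*(-1 - 2*h) (B(h, k) = (-1 - 2*h)*k = k*(-1 - 2*h))
87*(f + d(B(-3, 5))) = 87*(68 + 11/((-1*5*(1 + 2*(-3))))) = 87*(68 + 11/((-1*5*(1 - 6)))) = 87*(68 + 11/((-1*5*(-5)))) = 87*(68 + 11/25) = 87*(1711/25) = 148857/25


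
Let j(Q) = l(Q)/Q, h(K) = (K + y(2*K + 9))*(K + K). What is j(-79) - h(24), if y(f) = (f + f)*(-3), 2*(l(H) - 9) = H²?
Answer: 2405453/158 ≈ 15224.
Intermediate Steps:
l(H) = 9 + H²/2
y(f) = -6*f (y(f) = (2*f)*(-3) = -6*f)
h(K) = 2*K*(-54 - 11*K) (h(K) = (K - 6*(2*K + 9))*(K + K) = (K - 6*(9 + 2*K))*(2*K) = (K + (-54 - 12*K))*(2*K) = (-54 - 11*K)*(2*K) = 2*K*(-54 - 11*K))
j(Q) = (9 + Q²/2)/Q
j(-79) - h(24) = ((½)*(-79) + 9/(-79)) - 2*24*(-54 - 11*24) = (-79/2 + 9*(-1/79)) - 2*24*(-54 - 264) = (-79/2 - 9/79) - 2*24*(-318) = -6259/158 - 1*(-15264) = -6259/158 + 15264 = 2405453/158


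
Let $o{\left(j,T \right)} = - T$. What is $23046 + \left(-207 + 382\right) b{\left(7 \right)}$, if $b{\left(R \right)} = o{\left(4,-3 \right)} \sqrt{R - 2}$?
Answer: $23046 + 525 \sqrt{5} \approx 24220.0$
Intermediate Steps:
$b{\left(R \right)} = 3 \sqrt{-2 + R}$ ($b{\left(R \right)} = \left(-1\right) \left(-3\right) \sqrt{R - 2} = 3 \sqrt{-2 + R}$)
$23046 + \left(-207 + 382\right) b{\left(7 \right)} = 23046 + \left(-207 + 382\right) 3 \sqrt{-2 + 7} = 23046 + 175 \cdot 3 \sqrt{5} = 23046 + 525 \sqrt{5}$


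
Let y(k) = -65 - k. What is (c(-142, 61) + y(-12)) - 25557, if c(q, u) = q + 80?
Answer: -25672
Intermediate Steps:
c(q, u) = 80 + q
(c(-142, 61) + y(-12)) - 25557 = ((80 - 142) + (-65 - 1*(-12))) - 25557 = (-62 + (-65 + 12)) - 25557 = (-62 - 53) - 25557 = -115 - 25557 = -25672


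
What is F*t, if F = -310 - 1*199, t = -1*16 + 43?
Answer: -13743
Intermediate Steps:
t = 27 (t = -16 + 43 = 27)
F = -509 (F = -310 - 199 = -509)
F*t = -509*27 = -13743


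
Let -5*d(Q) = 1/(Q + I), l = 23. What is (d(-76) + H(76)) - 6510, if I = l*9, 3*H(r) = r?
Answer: -12742373/1965 ≈ -6484.7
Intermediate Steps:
H(r) = r/3
I = 207 (I = 23*9 = 207)
d(Q) = -1/(5*(207 + Q)) (d(Q) = -1/(5*(Q + 207)) = -1/(5*(207 + Q)))
(d(-76) + H(76)) - 6510 = (-1/(1035 + 5*(-76)) + (⅓)*76) - 6510 = (-1/(1035 - 380) + 76/3) - 6510 = (-1/655 + 76/3) - 6510 = 49777/1965 - 6510 = -12742373/1965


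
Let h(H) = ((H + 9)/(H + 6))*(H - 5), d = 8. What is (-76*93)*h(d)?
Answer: -180234/7 ≈ -25748.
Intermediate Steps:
h(H) = (-5 + H)*(9 + H)/(6 + H) (h(H) = ((9 + H)/(6 + H))*(-5 + H) = (-5 + H)*(9 + H)/(6 + H))
(-76*93)*h(d) = (-76*93)*((-45 + 8² + 4*8)/(6 + 8)) = -7068*(-45 + 64 + 32)/14 = -3534*51/7 = -7068*51/14 = -180234/7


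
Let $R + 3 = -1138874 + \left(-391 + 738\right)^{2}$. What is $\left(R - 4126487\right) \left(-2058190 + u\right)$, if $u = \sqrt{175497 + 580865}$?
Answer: $10589294931450 - 5144955 \sqrt{756362} \approx 1.0585 \cdot 10^{13}$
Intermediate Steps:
$u = \sqrt{756362} \approx 869.69$
$R = -1018468$ ($R = -3 - \left(1138874 - \left(-391 + 738\right)^{2}\right) = -3 - \left(1138874 - 347^{2}\right) = -3 + \left(-1138874 + 120409\right) = -3 - 1018465 = -1018468$)
$\left(R - 4126487\right) \left(-2058190 + u\right) = \left(-1018468 - 4126487\right) \left(-2058190 + \sqrt{756362}\right) = - 5144955 \left(-2058190 + \sqrt{756362}\right) = 10589294931450 - 5144955 \sqrt{756362}$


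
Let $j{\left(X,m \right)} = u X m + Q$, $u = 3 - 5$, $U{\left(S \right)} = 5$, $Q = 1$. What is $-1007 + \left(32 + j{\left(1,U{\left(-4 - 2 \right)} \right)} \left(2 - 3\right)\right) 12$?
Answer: $-515$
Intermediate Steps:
$u = -2$ ($u = 3 - 5 = -2$)
$j{\left(X,m \right)} = 1 - 2 X m$ ($j{\left(X,m \right)} = - 2 X m + 1 = 1 - 2 X m$)
$-1007 + \left(32 + j{\left(1,U{\left(-4 - 2 \right)} \right)} \left(2 - 3\right)\right) 12 = -1007 + \left(32 + \left(1 - 2 \cdot 5\right) \left(2 - 3\right)\right) 12 = -1007 + \left(32 + \left(1 - 10\right) \left(-1\right)\right) 12 = -1007 + \left(32 - -9\right) 12 = -1007 + \left(32 + 9\right) 12 = -1007 + 41 \cdot 12 = -1007 + 492 = -515$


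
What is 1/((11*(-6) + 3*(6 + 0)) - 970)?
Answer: -1/1018 ≈ -0.00098232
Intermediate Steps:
1/((11*(-6) + 3*(6 + 0)) - 970) = 1/((-66 + 3*6) - 970) = 1/((-66 + 18) - 970) = 1/(-48 - 970) = 1/(-1018) = -1/1018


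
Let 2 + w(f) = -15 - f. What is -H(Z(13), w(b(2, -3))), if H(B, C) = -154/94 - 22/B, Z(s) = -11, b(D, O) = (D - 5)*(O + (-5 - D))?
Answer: -17/47 ≈ -0.36170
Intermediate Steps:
b(D, O) = (-5 + D)*(-5 + O - D)
w(f) = -17 - f (w(f) = -2 + (-15 - f) = -17 - f)
H(B, C) = -77/47 - 22/B (H(B, C) = -154*1/94 - 22/B = -77/47 - 22/B)
-H(Z(13), w(b(2, -3))) = -(-77/47 - 22/(-11)) = -(-77/47 - 22*(-1/11)) = -(-77/47 + 2) = -1*17/47 = -17/47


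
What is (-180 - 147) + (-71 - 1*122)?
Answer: -520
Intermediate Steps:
(-180 - 147) + (-71 - 1*122) = -327 + (-71 - 122) = -327 - 193 = -520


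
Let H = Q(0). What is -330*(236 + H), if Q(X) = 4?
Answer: -79200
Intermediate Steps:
H = 4
-330*(236 + H) = -330*(236 + 4) = -330*240 = -79200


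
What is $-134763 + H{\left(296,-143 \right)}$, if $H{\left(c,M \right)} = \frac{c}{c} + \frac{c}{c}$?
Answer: $-134761$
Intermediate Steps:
$H{\left(c,M \right)} = 2$ ($H{\left(c,M \right)} = 1 + 1 = 2$)
$-134763 + H{\left(296,-143 \right)} = -134763 + 2 = -134761$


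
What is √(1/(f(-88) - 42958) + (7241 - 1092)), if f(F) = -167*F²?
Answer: √10978710369970758/1336206 ≈ 78.416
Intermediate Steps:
√(1/(f(-88) - 42958) + (7241 - 1092)) = √(1/(-167*(-88)² - 42958) + (7241 - 1092)) = √(1/(-167*7744 - 42958) + 6149) = √(1/(-1293248 - 42958) + 6149) = √(1/(-1336206) + 6149) = √(-1/1336206 + 6149) = √(8216330693/1336206) = √10978710369970758/1336206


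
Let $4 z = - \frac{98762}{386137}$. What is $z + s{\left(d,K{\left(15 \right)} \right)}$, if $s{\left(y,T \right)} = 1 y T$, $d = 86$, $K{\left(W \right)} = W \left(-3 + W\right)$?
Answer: $\frac{629197481}{40646} \approx 15480.0$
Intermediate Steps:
$s{\left(y,T \right)} = T y$ ($s{\left(y,T \right)} = y T = T y$)
$z = - \frac{2599}{40646}$ ($z = \frac{\left(-98762\right) \frac{1}{386137}}{4} = \frac{1}{4} \left(- \frac{5198}{20323}\right) = - \frac{2599}{40646} \approx -0.063942$)
$z + s{\left(d,K{\left(15 \right)} \right)} = - \frac{2599}{40646} + 15 \left(-3 + 15\right) 86 = - \frac{2599}{40646} + 15 \cdot 12 \cdot 86 = - \frac{2599}{40646} + 180 \cdot 86 = - \frac{2599}{40646} + 15480 = \frac{629197481}{40646}$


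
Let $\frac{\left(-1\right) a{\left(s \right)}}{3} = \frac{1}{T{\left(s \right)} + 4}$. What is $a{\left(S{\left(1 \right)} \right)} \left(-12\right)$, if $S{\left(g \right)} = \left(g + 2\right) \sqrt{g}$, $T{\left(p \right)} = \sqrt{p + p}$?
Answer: $\frac{72}{5} - \frac{18 \sqrt{6}}{5} \approx 5.5818$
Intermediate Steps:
$T{\left(p \right)} = \sqrt{2} \sqrt{p}$ ($T{\left(p \right)} = \sqrt{2 p} = \sqrt{2} \sqrt{p}$)
$S{\left(g \right)} = \sqrt{g} \left(2 + g\right)$ ($S{\left(g \right)} = \left(2 + g\right) \sqrt{g} = \sqrt{g} \left(2 + g\right)$)
$a{\left(s \right)} = - \frac{3}{4 + \sqrt{2} \sqrt{s}}$ ($a{\left(s \right)} = - \frac{3}{\sqrt{2} \sqrt{s} + 4} = - \frac{3}{4 + \sqrt{2} \sqrt{s}}$)
$a{\left(S{\left(1 \right)} \right)} \left(-12\right) = - \frac{3}{4 + \sqrt{2} \sqrt{\sqrt{1} \left(2 + 1\right)}} \left(-12\right) = - \frac{3}{4 + \sqrt{2} \sqrt{1 \cdot 3}} \left(-12\right) = - \frac{3}{4 + \sqrt{2} \sqrt{3}} \left(-12\right) = - \frac{3}{4 + \sqrt{6}} \left(-12\right) = \frac{36}{4 + \sqrt{6}}$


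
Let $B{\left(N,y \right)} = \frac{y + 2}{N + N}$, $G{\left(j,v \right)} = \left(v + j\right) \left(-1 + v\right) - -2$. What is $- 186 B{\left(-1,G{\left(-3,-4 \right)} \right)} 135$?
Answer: $489645$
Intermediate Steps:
$G{\left(j,v \right)} = 2 + \left(-1 + v\right) \left(j + v\right)$ ($G{\left(j,v \right)} = \left(j + v\right) \left(-1 + v\right) + 2 = \left(-1 + v\right) \left(j + v\right) + 2 = 2 + \left(-1 + v\right) \left(j + v\right)$)
$B{\left(N,y \right)} = \frac{2 + y}{2 N}$
$- 186 B{\left(-1,G{\left(-3,-4 \right)} \right)} 135 = - 186 \frac{2 - \left(-21 - 16\right)}{2 \left(-1\right)} 135 = - 186 \cdot \frac{1}{2} \left(-1\right) \left(2 + \left(2 + 16 + 3 + 4 + 12\right)\right) 135 = - 186 \cdot \frac{1}{2} \left(-1\right) \left(2 + 37\right) 135 = - 186 \cdot \frac{1}{2} \left(-1\right) 39 \cdot 135 = \left(-186\right) \left(- \frac{39}{2}\right) 135 = 3627 \cdot 135 = 489645$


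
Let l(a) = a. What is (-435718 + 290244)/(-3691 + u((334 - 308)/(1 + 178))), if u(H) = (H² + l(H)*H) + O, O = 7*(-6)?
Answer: 4661132434/119607701 ≈ 38.970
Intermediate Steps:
O = -42
u(H) = -42 + 2*H² (u(H) = (H² + H*H) - 42 = (H² + H²) - 42 = 2*H² - 42 = -42 + 2*H²)
(-435718 + 290244)/(-3691 + u((334 - 308)/(1 + 178))) = (-435718 + 290244)/(-3691 + (-42 + 2*((334 - 308)/(1 + 178))²)) = -145474/(-3691 + (-42 + 2*(26/179)²)) = -145474/(-3691 + (-42 + 2*(676/32041))) = -145474/(-3691 + (-42 + 1352/32041)) = -145474/(-3691 - 1344370/32041) = -145474/(-119607701/32041) = -145474*(-32041/119607701) = 4661132434/119607701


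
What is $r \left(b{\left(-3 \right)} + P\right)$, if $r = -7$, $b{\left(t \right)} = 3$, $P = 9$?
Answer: $-84$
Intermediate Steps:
$r \left(b{\left(-3 \right)} + P\right) = - 7 \left(3 + 9\right) = \left(-7\right) 12 = -84$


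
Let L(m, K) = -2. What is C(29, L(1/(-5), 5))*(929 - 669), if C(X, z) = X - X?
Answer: 0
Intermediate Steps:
C(X, z) = 0
C(29, L(1/(-5), 5))*(929 - 669) = 0*(929 - 669) = 0*260 = 0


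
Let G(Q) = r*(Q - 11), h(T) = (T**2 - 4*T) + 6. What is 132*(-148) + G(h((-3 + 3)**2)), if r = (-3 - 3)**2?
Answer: -19716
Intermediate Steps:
r = 36 (r = (-6)**2 = 36)
h(T) = 6 + T**2 - 4*T
G(Q) = -396 + 36*Q (G(Q) = 36*(Q - 11) = 36*(-11 + Q) = -396 + 36*Q)
132*(-148) + G(h((-3 + 3)**2)) = 132*(-148) + (-396 + 36*(6 + ((-3 + 3)**2)**2 - 4*(-3 + 3)**2)) = -19536 + (-396 + 36*(6 + (0**2)**2 - 4*0**2)) = -19536 + (-396 + 36*(6 + 0**2 - 4*0)) = -19536 + (-396 + 36*(6 + 0 + 0)) = -19536 + (-396 + 36*6) = -19536 + (-396 + 216) = -19536 - 180 = -19716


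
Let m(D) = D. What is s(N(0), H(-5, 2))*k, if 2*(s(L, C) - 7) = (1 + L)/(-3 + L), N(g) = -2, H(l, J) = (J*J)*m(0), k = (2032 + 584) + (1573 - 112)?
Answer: 289467/10 ≈ 28947.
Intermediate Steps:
k = 4077 (k = 2616 + 1461 = 4077)
H(l, J) = 0 (H(l, J) = (J*J)*0 = J²*0 = 0)
s(L, C) = 7 + (1 + L)/(2*(-3 + L)) (s(L, C) = 7 + ((1 + L)/(-3 + L))/2 = 7 + (1 + L)/(2*(-3 + L)))
s(N(0), H(-5, 2))*k = ((-41 + 15*(-2))/(2*(-3 - 2)))*4077 = ((½)*(-41 - 30)/(-5))*4077 = ((½)*(-⅕)*(-71))*4077 = (71/10)*4077 = 289467/10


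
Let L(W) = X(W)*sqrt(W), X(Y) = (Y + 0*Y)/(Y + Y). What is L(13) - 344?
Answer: -344 + sqrt(13)/2 ≈ -342.20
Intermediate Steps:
X(Y) = 1/2 (X(Y) = (Y + 0)/((2*Y)) = Y*(1/(2*Y)) = 1/2)
L(W) = sqrt(W)/2
L(13) - 344 = sqrt(13)/2 - 344 = -344 + sqrt(13)/2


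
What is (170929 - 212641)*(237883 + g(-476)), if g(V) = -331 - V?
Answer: -9928623936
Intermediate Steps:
(170929 - 212641)*(237883 + g(-476)) = (170929 - 212641)*(237883 + (-331 - 1*(-476))) = -41712*(237883 + (-331 + 476)) = -41712*(237883 + 145) = -41712*238028 = -9928623936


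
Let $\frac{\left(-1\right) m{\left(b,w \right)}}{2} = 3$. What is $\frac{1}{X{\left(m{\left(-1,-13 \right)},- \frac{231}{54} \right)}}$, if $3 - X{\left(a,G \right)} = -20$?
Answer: $\frac{1}{23} \approx 0.043478$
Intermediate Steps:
$m{\left(b,w \right)} = -6$ ($m{\left(b,w \right)} = \left(-2\right) 3 = -6$)
$X{\left(a,G \right)} = 23$ ($X{\left(a,G \right)} = 3 - -20 = 3 + 20 = 23$)
$\frac{1}{X{\left(m{\left(-1,-13 \right)},- \frac{231}{54} \right)}} = \frac{1}{23}$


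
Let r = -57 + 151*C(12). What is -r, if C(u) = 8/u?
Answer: -131/3 ≈ -43.667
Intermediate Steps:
r = 131/3 (r = -57 + 151*(8/12) = -57 + 151*(8*(1/12)) = -57 + 151*(2/3) = -57 + 302/3 = 131/3 ≈ 43.667)
-r = -1*131/3 = -131/3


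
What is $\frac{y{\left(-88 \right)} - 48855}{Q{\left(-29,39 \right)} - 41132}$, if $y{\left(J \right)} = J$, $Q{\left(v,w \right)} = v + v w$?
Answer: $\frac{48943}{42292} \approx 1.1573$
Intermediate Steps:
$\frac{y{\left(-88 \right)} - 48855}{Q{\left(-29,39 \right)} - 41132} = \frac{-88 - 48855}{- 29 \left(1 + 39\right) - 41132} = - \frac{48943}{\left(-29\right) 40 - 41132} = - \frac{48943}{-1160 - 41132} = - \frac{48943}{-42292} = \left(-48943\right) \left(- \frac{1}{42292}\right) = \frac{48943}{42292}$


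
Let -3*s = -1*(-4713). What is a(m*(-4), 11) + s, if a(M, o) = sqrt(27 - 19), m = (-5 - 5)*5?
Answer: -1571 + 2*sqrt(2) ≈ -1568.2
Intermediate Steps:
m = -50 (m = -10*5 = -50)
s = -1571 (s = -(-1)*(-4713)/3 = -1/3*4713 = -1571)
a(M, o) = 2*sqrt(2) (a(M, o) = sqrt(8) = 2*sqrt(2))
a(m*(-4), 11) + s = 2*sqrt(2) - 1571 = -1571 + 2*sqrt(2)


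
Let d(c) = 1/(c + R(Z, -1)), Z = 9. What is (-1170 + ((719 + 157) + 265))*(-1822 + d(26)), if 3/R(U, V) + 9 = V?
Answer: 13579076/257 ≈ 52837.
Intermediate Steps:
R(U, V) = 3/(-9 + V)
d(c) = 1/(-3/10 + c) (d(c) = 1/(c + 3/(-9 - 1)) = 1/(c + 3/(-10)) = 1/(c + 3*(-⅒)) = 1/(c - 3/10) = 1/(-3/10 + c))
(-1170 + ((719 + 157) + 265))*(-1822 + d(26)) = (-1170 + ((719 + 157) + 265))*(-1822 + 10/(-3 + 10*26)) = (-1170 + (876 + 265))*(-1822 + 10/(-3 + 260)) = (-1170 + 1141)*(-1822 + 10/257) = -29*(-1822 + 10*(1/257)) = -29*(-1822 + 10/257) = -29*(-468244/257) = 13579076/257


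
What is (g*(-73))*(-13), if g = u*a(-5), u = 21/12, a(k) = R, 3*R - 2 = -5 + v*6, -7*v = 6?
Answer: -18031/4 ≈ -4507.8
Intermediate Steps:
v = -6/7 (v = -1/7*6 = -6/7 ≈ -0.85714)
R = -19/7 (R = 2/3 + (-5 - 6/7*6)/3 = 2/3 + (-5 - 36/7)/3 = 2/3 + (1/3)*(-71/7) = 2/3 - 71/21 = -19/7 ≈ -2.7143)
a(k) = -19/7
u = 7/4 (u = 21*(1/12) = 7/4 ≈ 1.7500)
g = -19/4 (g = (7/4)*(-19/7) = -19/4 ≈ -4.7500)
(g*(-73))*(-13) = -19/4*(-73)*(-13) = (1387/4)*(-13) = -18031/4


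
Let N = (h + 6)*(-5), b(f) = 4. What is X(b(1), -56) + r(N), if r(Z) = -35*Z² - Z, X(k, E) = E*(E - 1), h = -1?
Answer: -18658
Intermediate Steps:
X(k, E) = E*(-1 + E)
N = -25 (N = (-1 + 6)*(-5) = 5*(-5) = -25)
r(Z) = -Z - 35*Z²
X(b(1), -56) + r(N) = -56*(-1 - 56) - 1*(-25)*(1 + 35*(-25)) = -56*(-57) - 1*(-25)*(1 - 875) = 3192 - 1*(-25)*(-874) = 3192 - 21850 = -18658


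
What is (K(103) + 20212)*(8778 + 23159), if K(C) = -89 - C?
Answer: 639378740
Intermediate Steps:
(K(103) + 20212)*(8778 + 23159) = ((-89 - 1*103) + 20212)*(8778 + 23159) = ((-89 - 103) + 20212)*31937 = (-192 + 20212)*31937 = 20020*31937 = 639378740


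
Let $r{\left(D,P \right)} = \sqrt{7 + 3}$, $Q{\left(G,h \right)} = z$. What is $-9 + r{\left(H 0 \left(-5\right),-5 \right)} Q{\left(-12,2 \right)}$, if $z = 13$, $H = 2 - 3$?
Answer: $-9 + 13 \sqrt{10} \approx 32.11$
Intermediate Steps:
$H = -1$ ($H = 2 - 3 = -1$)
$Q{\left(G,h \right)} = 13$
$r{\left(D,P \right)} = \sqrt{10}$
$-9 + r{\left(H 0 \left(-5\right),-5 \right)} Q{\left(-12,2 \right)} = -9 + \sqrt{10} \cdot 13 = -9 + 13 \sqrt{10}$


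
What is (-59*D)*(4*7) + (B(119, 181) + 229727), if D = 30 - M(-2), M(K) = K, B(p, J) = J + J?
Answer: 177225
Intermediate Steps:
B(p, J) = 2*J
D = 32 (D = 30 - 1*(-2) = 30 + 2 = 32)
(-59*D)*(4*7) + (B(119, 181) + 229727) = (-59*32)*(4*7) + (2*181 + 229727) = -1888*28 + (362 + 229727) = -52864 + 230089 = 177225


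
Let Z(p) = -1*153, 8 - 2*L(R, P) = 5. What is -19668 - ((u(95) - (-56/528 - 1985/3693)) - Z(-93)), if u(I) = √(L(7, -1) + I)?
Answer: -536809751/27082 - √386/2 ≈ -19831.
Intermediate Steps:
L(R, P) = 3/2 (L(R, P) = 4 - ½*5 = 4 - 5/2 = 3/2)
Z(p) = -153
u(I) = √(3/2 + I)
-19668 - ((u(95) - (-56/528 - 1985/3693)) - Z(-93)) = -19668 - ((√(6 + 4*95)/2 - (-56/528 - 1985/3693)) - 1*(-153)) = -19668 - ((√(6 + 380)/2 - (-56*1/528 - 1985*1/3693)) + 153) = -19668 - ((√386/2 - (-7/66 - 1985/3693)) + 153) = -19668 - ((√386/2 - 1*(-17429/27082)) + 153) = -19668 - ((√386/2 + 17429/27082) + 153) = -19668 - ((17429/27082 + √386/2) + 153) = -19668 - (4160975/27082 + √386/2) = -19668 + (-4160975/27082 - √386/2) = -536809751/27082 - √386/2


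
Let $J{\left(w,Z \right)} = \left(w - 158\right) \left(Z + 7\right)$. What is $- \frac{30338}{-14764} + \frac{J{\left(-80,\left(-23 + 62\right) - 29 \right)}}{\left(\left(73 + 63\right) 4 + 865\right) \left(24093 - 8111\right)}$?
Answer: $\frac{170777676125}{83116292858} \approx 2.0547$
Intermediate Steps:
$J{\left(w,Z \right)} = \left(-158 + w\right) \left(7 + Z\right)$
$- \frac{30338}{-14764} + \frac{J{\left(-80,\left(-23 + 62\right) - 29 \right)}}{\left(\left(73 + 63\right) 4 + 865\right) \left(24093 - 8111\right)} = - \frac{30338}{-14764} + \frac{-1106 - 158 \left(\left(-23 + 62\right) - 29\right) + 7 \left(-80\right) + \left(\left(-23 + 62\right) - 29\right) \left(-80\right)}{\left(\left(73 + 63\right) 4 + 865\right) \left(24093 - 8111\right)} = \left(-30338\right) \left(- \frac{1}{14764}\right) + \frac{-1106 - 158 \left(39 - 29\right) - 560 + \left(39 - 29\right) \left(-80\right)}{\left(136 \cdot 4 + 865\right) 15982} = \frac{15169}{7382} + \frac{-1106 - 1580 - 560 + 10 \left(-80\right)}{\left(544 + 865\right) 15982} = \frac{15169}{7382} + \frac{-1106 - 1580 - 560 - 800}{1409 \cdot 15982} = \frac{15169}{7382} - \frac{4046}{22518638} = \frac{15169}{7382} - \frac{2023}{11259319} = \frac{170777676125}{83116292858}$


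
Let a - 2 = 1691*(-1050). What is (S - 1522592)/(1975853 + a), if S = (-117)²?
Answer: -1508903/200305 ≈ -7.5330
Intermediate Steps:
S = 13689
a = -1775548 (a = 2 + 1691*(-1050) = 2 - 1775550 = -1775548)
(S - 1522592)/(1975853 + a) = (13689 - 1522592)/(1975853 - 1775548) = -1508903/200305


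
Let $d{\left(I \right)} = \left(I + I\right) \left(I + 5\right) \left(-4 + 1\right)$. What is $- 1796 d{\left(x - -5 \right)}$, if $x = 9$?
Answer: $2866416$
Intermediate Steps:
$d{\left(I \right)} = - 6 I \left(5 + I\right)$ ($d{\left(I \right)} = 2 I \left(5 + I\right) \left(-3\right) = - 6 I \left(5 + I\right)$)
$- 1796 d{\left(x - -5 \right)} = - 1796 \left(- 6 \left(9 - -5\right) \left(5 + \left(9 - -5\right)\right)\right) = - 1796 \left(- 6 \left(9 + 5\right) \left(5 + \left(9 + 5\right)\right)\right) = - 1796 \left(\left(-6\right) 14 \left(5 + 14\right)\right) = - 1796 \left(\left(-6\right) 14 \cdot 19\right) = \left(-1796\right) \left(-1596\right) = 2866416$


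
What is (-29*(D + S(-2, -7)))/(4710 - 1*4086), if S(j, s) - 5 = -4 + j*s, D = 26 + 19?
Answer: -145/52 ≈ -2.7885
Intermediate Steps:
D = 45
S(j, s) = 1 + j*s (S(j, s) = 5 + (-4 + j*s) = 1 + j*s)
(-29*(D + S(-2, -7)))/(4710 - 1*4086) = (-29*(45 + (1 - 2*(-7))))/(4710 - 1*4086) = (-29*(45 + (1 + 14)))/(4710 - 4086) = -29*(45 + 15)/624 = -29*60*(1/624) = -1740*1/624 = -145/52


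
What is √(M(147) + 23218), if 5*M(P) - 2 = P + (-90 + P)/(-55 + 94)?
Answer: √98223190/65 ≈ 152.47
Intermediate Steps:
M(P) = -4/65 + 8*P/39 (M(P) = ⅖ + (P + (-90 + P)/(-55 + 94))/5 = ⅖ + (P + (-90 + P)/39)/5 = ⅖ + (P + (-90 + P)*(1/39))/5 = ⅖ + (P + (-30/13 + P/39))/5 = ⅖ + (-30/13 + 40*P/39)/5 = ⅖ + (-6/13 + 8*P/39) = -4/65 + 8*P/39)
√(M(147) + 23218) = √((-4/65 + (8/39)*147) + 23218) = √((-4/65 + 392/13) + 23218) = √(1956/65 + 23218) = √(1511126/65) = √98223190/65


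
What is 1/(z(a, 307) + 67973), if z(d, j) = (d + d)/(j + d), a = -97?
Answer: 105/7137068 ≈ 1.4712e-5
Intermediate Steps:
z(d, j) = 2*d/(d + j) (z(d, j) = (2*d)/(d + j) = 2*d/(d + j))
1/(z(a, 307) + 67973) = 1/(2*(-97)/(-97 + 307) + 67973) = 1/(2*(-97)/210 + 67973) = 1/(2*(-97)*(1/210) + 67973) = 1/(-97/105 + 67973) = 1/(7137068/105) = 105/7137068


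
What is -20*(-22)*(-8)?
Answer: -3520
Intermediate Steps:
-20*(-22)*(-8) = 440*(-8) = -3520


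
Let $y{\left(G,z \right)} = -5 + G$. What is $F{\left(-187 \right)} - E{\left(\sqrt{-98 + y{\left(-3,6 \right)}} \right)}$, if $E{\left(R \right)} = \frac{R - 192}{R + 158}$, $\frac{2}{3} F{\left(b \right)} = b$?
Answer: $\frac{- 563 \sqrt{106} + 88254 i}{2 \left(\sqrt{106} - 158 i\right)} \approx -279.29 - 0.14374 i$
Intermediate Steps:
$F{\left(b \right)} = \frac{3 b}{2}$
$E{\left(R \right)} = \frac{-192 + R}{158 + R}$
$F{\left(-187 \right)} - E{\left(\sqrt{-98 + y{\left(-3,6 \right)}} \right)} = \frac{3}{2} \left(-187\right) - \frac{-192 + \sqrt{-98 - 8}}{158 + \sqrt{-98 - 8}} = - \frac{561}{2} - \frac{-192 + \sqrt{-98 - 8}}{158 + \sqrt{-98 - 8}} = - \frac{561}{2} - \frac{-192 + \sqrt{-106}}{158 + \sqrt{-106}} = - \frac{561}{2} - \frac{-192 + i \sqrt{106}}{158 + i \sqrt{106}}$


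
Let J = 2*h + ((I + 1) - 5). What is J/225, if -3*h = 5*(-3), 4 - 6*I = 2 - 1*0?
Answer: 19/675 ≈ 0.028148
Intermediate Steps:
I = ⅓ (I = ⅔ - (2 - 1*0)/6 = ⅔ - (2 + 0)/6 = ⅔ - ⅙*2 = ⅔ - ⅓ = ⅓ ≈ 0.33333)
h = 5 (h = -5*(-3)/3 = -⅓*(-15) = 5)
J = 19/3 (J = 2*5 + ((⅓ + 1) - 5) = 10 + (4/3 - 5) = 10 - 11/3 = 19/3 ≈ 6.3333)
J/225 = (19/3)/225 = (19/3)*(1/225) = 19/675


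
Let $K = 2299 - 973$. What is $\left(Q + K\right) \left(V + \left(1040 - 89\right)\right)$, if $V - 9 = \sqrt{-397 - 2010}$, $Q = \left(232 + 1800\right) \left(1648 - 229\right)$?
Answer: $2769344640 + 2884734 i \sqrt{2407} \approx 2.7693 \cdot 10^{9} + 1.4153 \cdot 10^{8} i$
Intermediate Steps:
$K = 1326$ ($K = 2299 - 973 = 1326$)
$Q = 2883408$ ($Q = 2032 \cdot 1419 = 2883408$)
$V = 9 + i \sqrt{2407}$ ($V = 9 + \sqrt{-397 - 2010} = 9 + \sqrt{-2407} = 9 + i \sqrt{2407} \approx 9.0 + 49.061 i$)
$\left(Q + K\right) \left(V + \left(1040 - 89\right)\right) = \left(2883408 + 1326\right) \left(\left(9 + i \sqrt{2407}\right) + \left(1040 - 89\right)\right) = 2884734 \left(\left(9 + i \sqrt{2407}\right) + 951\right) = 2884734 \left(960 + i \sqrt{2407}\right) = 2769344640 + 2884734 i \sqrt{2407}$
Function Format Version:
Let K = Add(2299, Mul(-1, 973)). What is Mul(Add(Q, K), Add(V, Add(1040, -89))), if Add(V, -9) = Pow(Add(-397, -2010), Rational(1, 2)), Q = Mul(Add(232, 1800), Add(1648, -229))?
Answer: Add(2769344640, Mul(2884734, I, Pow(2407, Rational(1, 2)))) ≈ Add(2.7693e+9, Mul(1.4153e+8, I))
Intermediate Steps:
K = 1326 (K = Add(2299, -973) = 1326)
Q = 2883408 (Q = Mul(2032, 1419) = 2883408)
V = Add(9, Mul(I, Pow(2407, Rational(1, 2)))) (V = Add(9, Pow(Add(-397, -2010), Rational(1, 2))) = Add(9, Pow(-2407, Rational(1, 2))) = Add(9, Mul(I, Pow(2407, Rational(1, 2)))) ≈ Add(9.0000, Mul(49.061, I)))
Mul(Add(Q, K), Add(V, Add(1040, -89))) = Mul(Add(2883408, 1326), Add(Add(9, Mul(I, Pow(2407, Rational(1, 2)))), Add(1040, -89))) = Mul(2884734, Add(Add(9, Mul(I, Pow(2407, Rational(1, 2)))), 951)) = Mul(2884734, Add(960, Mul(I, Pow(2407, Rational(1, 2))))) = Add(2769344640, Mul(2884734, I, Pow(2407, Rational(1, 2))))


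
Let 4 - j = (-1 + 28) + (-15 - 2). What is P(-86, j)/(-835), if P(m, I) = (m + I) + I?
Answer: 98/835 ≈ 0.11737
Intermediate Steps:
j = -6 (j = 4 - ((-1 + 28) + (-15 - 2)) = 4 - (27 - 17) = 4 - 1*10 = 4 - 10 = -6)
P(m, I) = m + 2*I (P(m, I) = (I + m) + I = m + 2*I)
P(-86, j)/(-835) = (-86 + 2*(-6))/(-835) = (-86 - 12)*(-1/835) = -98*(-1/835) = 98/835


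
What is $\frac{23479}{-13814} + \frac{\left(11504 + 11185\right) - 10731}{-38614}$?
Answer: $- \frac{535902959}{266706898} \approx -2.0093$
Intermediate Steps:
$\frac{23479}{-13814} + \frac{\left(11504 + 11185\right) - 10731}{-38614} = 23479 \left(- \frac{1}{13814}\right) + \left(22689 - 10731\right) \left(- \frac{1}{38614}\right) = - \frac{23479}{13814} + 11958 \left(- \frac{1}{38614}\right) = - \frac{23479}{13814} - \frac{5979}{19307} = - \frac{535902959}{266706898}$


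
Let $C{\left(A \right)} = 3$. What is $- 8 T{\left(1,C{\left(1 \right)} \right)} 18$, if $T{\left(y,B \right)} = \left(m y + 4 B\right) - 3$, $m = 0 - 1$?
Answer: $-1152$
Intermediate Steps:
$m = -1$
$T{\left(y,B \right)} = -3 - y + 4 B$ ($T{\left(y,B \right)} = \left(- y + 4 B\right) - 3 = -3 - y + 4 B$)
$- 8 T{\left(1,C{\left(1 \right)} \right)} 18 = - 8 \left(-3 - 1 + 4 \cdot 3\right) 18 = - 8 \left(-3 - 1 + 12\right) 18 = \left(-8\right) 8 \cdot 18 = \left(-64\right) 18 = -1152$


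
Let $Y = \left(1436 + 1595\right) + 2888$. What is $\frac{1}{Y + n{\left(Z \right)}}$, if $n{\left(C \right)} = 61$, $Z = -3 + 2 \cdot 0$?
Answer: $\frac{1}{5980} \approx 0.00016722$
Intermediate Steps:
$Z = -3$ ($Z = -3 + 0 = -3$)
$Y = 5919$ ($Y = 3031 + 2888 = 5919$)
$\frac{1}{Y + n{\left(Z \right)}} = \frac{1}{5919 + 61} = \frac{1}{5980}$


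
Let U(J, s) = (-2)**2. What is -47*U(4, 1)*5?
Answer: -940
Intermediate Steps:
U(J, s) = 4
-47*U(4, 1)*5 = -47*4*5 = -188*5 = -940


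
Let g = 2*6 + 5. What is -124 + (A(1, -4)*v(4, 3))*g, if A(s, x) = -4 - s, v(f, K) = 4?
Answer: -464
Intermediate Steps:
g = 17 (g = 12 + 5 = 17)
-124 + (A(1, -4)*v(4, 3))*g = -124 + ((-4 - 1*1)*4)*17 = -124 + ((-4 - 1)*4)*17 = -124 - 5*4*17 = -124 - 20*17 = -124 - 340 = -464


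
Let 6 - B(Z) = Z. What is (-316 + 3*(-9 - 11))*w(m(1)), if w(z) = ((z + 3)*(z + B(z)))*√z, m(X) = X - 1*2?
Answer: -4512*I ≈ -4512.0*I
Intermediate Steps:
m(X) = -2 + X (m(X) = X - 2 = -2 + X)
B(Z) = 6 - Z
w(z) = √z*(18 + 6*z) (w(z) = ((z + 3)*(z + (6 - z)))*√z = ((3 + z)*6)*√z = (18 + 6*z)*√z = √z*(18 + 6*z))
(-316 + 3*(-9 - 11))*w(m(1)) = (-316 + 3*(-9 - 11))*(6*√(-2 + 1)*(3 + (-2 + 1))) = (-316 + 3*(-20))*(6*√(-1)*(3 - 1)) = (-316 - 60)*(6*I*2) = -4512*I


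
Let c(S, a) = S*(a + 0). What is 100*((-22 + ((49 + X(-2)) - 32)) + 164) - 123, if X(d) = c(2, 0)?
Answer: 15777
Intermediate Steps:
c(S, a) = S*a
X(d) = 0 (X(d) = 2*0 = 0)
100*((-22 + ((49 + X(-2)) - 32)) + 164) - 123 = 100*((-22 + ((49 + 0) - 32)) + 164) - 123 = 100*((-22 + (49 - 32)) + 164) - 123 = 100*((-22 + 17) + 164) - 123 = 100*(-5 + 164) - 123 = 100*159 - 123 = 15900 - 123 = 15777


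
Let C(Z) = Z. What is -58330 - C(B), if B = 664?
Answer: -58994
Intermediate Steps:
-58330 - C(B) = -58330 - 1*664 = -58330 - 664 = -58994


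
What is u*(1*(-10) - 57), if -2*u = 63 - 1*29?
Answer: 1139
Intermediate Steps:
u = -17 (u = -(63 - 1*29)/2 = -(63 - 29)/2 = -1/2*34 = -17)
u*(1*(-10) - 57) = -17*(1*(-10) - 57) = -17*(-10 - 57) = -17*(-67) = 1139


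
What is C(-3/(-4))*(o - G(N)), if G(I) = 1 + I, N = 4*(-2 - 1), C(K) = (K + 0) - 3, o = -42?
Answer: 279/4 ≈ 69.750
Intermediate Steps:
C(K) = -3 + K (C(K) = K - 3 = -3 + K)
N = -12 (N = 4*(-3) = -12)
C(-3/(-4))*(o - G(N)) = (-3 - 3/(-4))*(-42 - (1 - 12)) = (-3 - 3*(-1/4))*(-42 - 1*(-11)) = (-3 + 3/4)*(-42 + 11) = -9/4*(-31) = 279/4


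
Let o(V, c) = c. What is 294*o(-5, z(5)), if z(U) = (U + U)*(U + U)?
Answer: 29400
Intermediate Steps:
z(U) = 4*U² (z(U) = (2*U)*(2*U) = 4*U²)
294*o(-5, z(5)) = 294*(4*5²) = 294*(4*25) = 294*100 = 29400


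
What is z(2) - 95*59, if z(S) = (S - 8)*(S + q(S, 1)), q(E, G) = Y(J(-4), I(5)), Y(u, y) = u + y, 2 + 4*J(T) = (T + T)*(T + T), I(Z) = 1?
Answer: -5716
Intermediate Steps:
J(T) = -½ + T² (J(T) = -½ + ((T + T)*(T + T))/4 = -½ + ((2*T)*(2*T))/4 = -½ + (4*T²)/4 = -½ + T²)
q(E, G) = 33/2 (q(E, G) = (-½ + (-4)²) + 1 = (-½ + 16) + 1 = 31/2 + 1 = 33/2)
z(S) = (-8 + S)*(33/2 + S) (z(S) = (S - 8)*(S + 33/2) = (-8 + S)*(33/2 + S))
z(2) - 95*59 = (-132 + 2² + (17/2)*2) - 95*59 = (-132 + 4 + 17) - 5605 = -111 - 5605 = -5716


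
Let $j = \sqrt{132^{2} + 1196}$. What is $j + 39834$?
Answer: $39834 + 14 \sqrt{95} \approx 39970.0$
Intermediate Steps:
$j = 14 \sqrt{95}$ ($j = \sqrt{17424 + 1196} = \sqrt{18620} = 14 \sqrt{95} \approx 136.46$)
$j + 39834 = 14 \sqrt{95} + 39834 = 39834 + 14 \sqrt{95}$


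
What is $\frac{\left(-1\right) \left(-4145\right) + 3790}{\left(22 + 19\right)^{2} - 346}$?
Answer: $\frac{529}{89} \approx 5.9438$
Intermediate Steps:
$\frac{\left(-1\right) \left(-4145\right) + 3790}{\left(22 + 19\right)^{2} - 346} = \frac{4145 + 3790}{41^{2} - 346} = \frac{7935}{1681 - 346} = \frac{7935}{1335} = 7935 \cdot \frac{1}{1335} = \frac{529}{89}$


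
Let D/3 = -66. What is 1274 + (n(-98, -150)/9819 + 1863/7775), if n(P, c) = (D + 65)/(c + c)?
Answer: 1167347134727/916112700 ≈ 1274.2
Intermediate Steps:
D = -198 (D = 3*(-66) = -198)
n(P, c) = -133/(2*c) (n(P, c) = (-198 + 65)/(c + c) = -133*1/(2*c) = -133/(2*c))
1274 + (n(-98, -150)/9819 + 1863/7775) = 1274 + (-133/2/(-150)/9819 + 1863/7775) = 1274 + (-133/2*(-1/150)*(1/9819) + 1863*(1/7775)) = 1274 + ((133/300)*(1/9819) + 1863/7775) = 1274 + (133/2945700 + 1863/7775) = 1274 + 219554927/916112700 = 1167347134727/916112700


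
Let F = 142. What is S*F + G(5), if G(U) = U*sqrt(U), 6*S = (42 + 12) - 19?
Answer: 2485/3 + 5*sqrt(5) ≈ 839.51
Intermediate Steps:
S = 35/6 (S = ((42 + 12) - 19)/6 = (54 - 19)/6 = (1/6)*35 = 35/6 ≈ 5.8333)
G(U) = U**(3/2)
S*F + G(5) = (35/6)*142 + 5**(3/2) = 2485/3 + 5*sqrt(5)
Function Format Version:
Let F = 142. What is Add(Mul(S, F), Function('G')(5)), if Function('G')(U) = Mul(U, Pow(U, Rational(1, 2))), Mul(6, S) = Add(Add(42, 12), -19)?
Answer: Add(Rational(2485, 3), Mul(5, Pow(5, Rational(1, 2)))) ≈ 839.51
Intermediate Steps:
S = Rational(35, 6) (S = Mul(Rational(1, 6), Add(Add(42, 12), -19)) = Mul(Rational(1, 6), Add(54, -19)) = Mul(Rational(1, 6), 35) = Rational(35, 6) ≈ 5.8333)
Function('G')(U) = Pow(U, Rational(3, 2))
Add(Mul(S, F), Function('G')(5)) = Add(Mul(Rational(35, 6), 142), Pow(5, Rational(3, 2))) = Add(Rational(2485, 3), Mul(5, Pow(5, Rational(1, 2))))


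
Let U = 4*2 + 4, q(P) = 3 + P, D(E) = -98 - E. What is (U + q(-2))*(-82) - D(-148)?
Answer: -1116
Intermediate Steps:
U = 12 (U = 8 + 4 = 12)
(U + q(-2))*(-82) - D(-148) = (12 + (3 - 2))*(-82) - (-98 - 1*(-148)) = (12 + 1)*(-82) - (-98 + 148) = 13*(-82) - 1*50 = -1066 - 50 = -1116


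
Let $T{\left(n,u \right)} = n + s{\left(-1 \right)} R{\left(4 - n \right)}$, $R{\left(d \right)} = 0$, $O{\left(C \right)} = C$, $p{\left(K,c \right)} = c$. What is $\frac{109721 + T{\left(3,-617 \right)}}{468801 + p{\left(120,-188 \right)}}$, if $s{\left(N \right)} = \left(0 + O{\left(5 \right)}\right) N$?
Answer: $\frac{109724}{468613} \approx 0.23415$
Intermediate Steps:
$s{\left(N \right)} = 5 N$ ($s{\left(N \right)} = \left(0 + 5\right) N = 5 N$)
$T{\left(n,u \right)} = n$ ($T{\left(n,u \right)} = n + 5 \left(-1\right) 0 = n - 0 = n + 0 = n$)
$\frac{109721 + T{\left(3,-617 \right)}}{468801 + p{\left(120,-188 \right)}} = \frac{109721 + 3}{468801 - 188} = \frac{109724}{468613}$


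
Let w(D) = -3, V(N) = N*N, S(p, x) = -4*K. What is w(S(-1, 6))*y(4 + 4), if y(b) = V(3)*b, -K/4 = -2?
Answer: -216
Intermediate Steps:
K = 8 (K = -4*(-2) = 8)
S(p, x) = -32 (S(p, x) = -4*8 = -32)
V(N) = N²
y(b) = 9*b (y(b) = 3²*b = 9*b)
w(S(-1, 6))*y(4 + 4) = -27*(4 + 4) = -27*8 = -3*72 = -216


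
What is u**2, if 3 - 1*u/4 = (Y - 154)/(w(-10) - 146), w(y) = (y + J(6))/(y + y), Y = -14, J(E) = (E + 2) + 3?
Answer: 467078544/8532241 ≈ 54.743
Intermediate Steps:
J(E) = 5 + E (J(E) = (2 + E) + 3 = 5 + E)
w(y) = (11 + y)/(2*y) (w(y) = (y + (5 + 6))/(y + y) = (y + 11)/((2*y)) = (11 + y)*(1/(2*y)) = (11 + y)/(2*y))
u = 21612/2921 (u = 12 - 4*(-14 - 154)/((1/2)*(11 - 10)/(-10) - 146) = 12 - (-672)/((1/2)*(-1/10)*1 - 146) = 12 - (-672)/(-1/20 - 146) = 12 - (-672)/(-2921/20) = 12 - (-672)*(-20)/2921 = 12 - 4*3360/2921 = 12 - 13440/2921 = 21612/2921 ≈ 7.3988)
u**2 = (21612/2921)**2 = 467078544/8532241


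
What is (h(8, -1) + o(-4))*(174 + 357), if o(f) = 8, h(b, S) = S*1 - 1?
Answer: 3186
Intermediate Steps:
h(b, S) = -1 + S (h(b, S) = S - 1 = -1 + S)
(h(8, -1) + o(-4))*(174 + 357) = ((-1 - 1) + 8)*(174 + 357) = (-2 + 8)*531 = 6*531 = 3186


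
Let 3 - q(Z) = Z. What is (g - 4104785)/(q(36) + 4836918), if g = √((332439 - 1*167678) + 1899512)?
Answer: -820957/967377 + √2064273/4836885 ≈ -0.84834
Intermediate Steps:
q(Z) = 3 - Z
g = √2064273 (g = √((332439 - 167678) + 1899512) = √(164761 + 1899512) = √2064273 ≈ 1436.8)
(g - 4104785)/(q(36) + 4836918) = (√2064273 - 4104785)/((3 - 1*36) + 4836918) = (-4104785 + √2064273)/((3 - 36) + 4836918) = (-4104785 + √2064273)/(-33 + 4836918) = (-4104785 + √2064273)/4836885 = (-4104785 + √2064273)*(1/4836885) = -820957/967377 + √2064273/4836885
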